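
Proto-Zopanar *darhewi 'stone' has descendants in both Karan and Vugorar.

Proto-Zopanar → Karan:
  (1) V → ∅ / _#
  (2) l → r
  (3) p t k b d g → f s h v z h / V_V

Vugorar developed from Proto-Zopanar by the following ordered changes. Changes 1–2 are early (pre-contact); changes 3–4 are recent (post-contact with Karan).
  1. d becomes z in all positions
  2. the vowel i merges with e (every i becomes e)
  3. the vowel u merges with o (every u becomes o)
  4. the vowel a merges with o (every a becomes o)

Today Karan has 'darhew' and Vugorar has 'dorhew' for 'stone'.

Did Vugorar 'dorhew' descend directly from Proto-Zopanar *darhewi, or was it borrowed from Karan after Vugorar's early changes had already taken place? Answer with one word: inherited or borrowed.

borrowed

If inherited, *darhewi would pass through all of Vugorar's changes:
Vugorar: start from *darhewi.
  rule 1 (unconditioned shift): darhewi → zarhewi
  rule 2 (vowel merger): zarhewi → zarhewe
  rule 3: no change — zarhewe
  rule 4 (vowel merger): zarhewe → zorhewe
  ⇒ Vugorar zorhewe
If borrowed from Karan 'darhew' after the early changes, it would undergo only the recent ones:
  rule 3 (vowel merger): no change (darhew)
  rule 4 (vowel merger): darhew → dorhew
  ⇒ as a loan: dorhew
Vugorar 'dorhew' matches the loan outcome 'dorhew', not the inherited 'zorhewe' — it skipped the early Vugorar changes, so it was borrowed from Karan.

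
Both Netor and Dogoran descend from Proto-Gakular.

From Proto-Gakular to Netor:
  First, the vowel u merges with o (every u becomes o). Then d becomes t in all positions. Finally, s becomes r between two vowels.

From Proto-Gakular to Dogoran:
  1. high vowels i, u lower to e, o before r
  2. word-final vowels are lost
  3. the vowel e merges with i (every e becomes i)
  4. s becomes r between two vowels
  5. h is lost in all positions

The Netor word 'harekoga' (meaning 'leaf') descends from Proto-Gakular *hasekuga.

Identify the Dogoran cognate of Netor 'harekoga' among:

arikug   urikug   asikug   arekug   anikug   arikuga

arikug

Dogoran: start from *hasekuga.
  rule 1: no change — hasekuga
  rule 2 (apocope): hasekuga → hasekug
  rule 3 (vowel merger): hasekug → hasikug
  rule 4 (rhotacism): hasikug → harikug
  rule 5 (h-loss): harikug → arikug
  ⇒ Dogoran arikug
Only 'arikug' matches the regular Dogoran development of *hasekuga.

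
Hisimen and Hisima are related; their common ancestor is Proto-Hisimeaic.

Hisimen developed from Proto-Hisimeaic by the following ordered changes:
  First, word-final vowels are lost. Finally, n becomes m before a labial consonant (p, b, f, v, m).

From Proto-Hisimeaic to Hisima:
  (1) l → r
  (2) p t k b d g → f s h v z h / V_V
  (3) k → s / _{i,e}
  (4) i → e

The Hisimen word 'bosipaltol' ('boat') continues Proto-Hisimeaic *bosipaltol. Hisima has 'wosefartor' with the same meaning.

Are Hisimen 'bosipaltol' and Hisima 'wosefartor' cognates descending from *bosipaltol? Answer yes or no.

Derive the expected Hisima reflex of *bosipaltol:
Hisima: *bosipaltol
  bosipaltol → bosipartor   [unconditioned shift]
  bosipartor → bosifartor   [intervocalic lenition]
  bosifartor (rule 3 does not apply)
  bosifartor → bosefartor   [vowel merger]
  giving Hisima bosefartor.
The regular Hisima reflex would be 'bosefartor', but the attested form is 'wosefartor'. The correspondence is irregular, so they are not cognates (the Hisima form has a different source).

no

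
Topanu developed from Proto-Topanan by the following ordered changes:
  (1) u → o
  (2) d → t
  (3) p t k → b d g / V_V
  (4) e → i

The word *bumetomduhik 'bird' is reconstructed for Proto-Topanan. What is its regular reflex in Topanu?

bomidomtohik

Topanu: *bumetomduhik > bometomdohik > bometomtohik > bomedomtohik > bomidomtohik  (by vowel merger, unconditioned shift, intervocalic voicing, vowel merger)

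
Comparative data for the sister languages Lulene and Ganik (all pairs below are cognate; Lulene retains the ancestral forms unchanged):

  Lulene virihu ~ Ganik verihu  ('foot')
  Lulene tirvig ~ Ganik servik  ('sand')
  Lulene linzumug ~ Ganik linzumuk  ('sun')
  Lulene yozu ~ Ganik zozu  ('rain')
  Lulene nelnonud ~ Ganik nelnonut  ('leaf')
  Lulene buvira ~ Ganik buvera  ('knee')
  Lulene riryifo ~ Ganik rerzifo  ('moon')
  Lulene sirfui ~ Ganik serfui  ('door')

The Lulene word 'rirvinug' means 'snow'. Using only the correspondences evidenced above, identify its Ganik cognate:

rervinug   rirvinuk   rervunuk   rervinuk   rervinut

rervinuk

virihu ~ verihu, tirvig ~ servik — Lulene i corresponds to Ganik e after a consonant, before r.
tirvig ~ servik, linzumug ~ linzumuk — Lulene g corresponds to Ganik k word-finally.
Applying these to Lulene 'rirvinug':
  rirvinug → rervinug   (i→e after a consonant, before r)
  rervinug → rervinuk   (g→k word-finally)
So the Ganik cognate is 'rervinuk'.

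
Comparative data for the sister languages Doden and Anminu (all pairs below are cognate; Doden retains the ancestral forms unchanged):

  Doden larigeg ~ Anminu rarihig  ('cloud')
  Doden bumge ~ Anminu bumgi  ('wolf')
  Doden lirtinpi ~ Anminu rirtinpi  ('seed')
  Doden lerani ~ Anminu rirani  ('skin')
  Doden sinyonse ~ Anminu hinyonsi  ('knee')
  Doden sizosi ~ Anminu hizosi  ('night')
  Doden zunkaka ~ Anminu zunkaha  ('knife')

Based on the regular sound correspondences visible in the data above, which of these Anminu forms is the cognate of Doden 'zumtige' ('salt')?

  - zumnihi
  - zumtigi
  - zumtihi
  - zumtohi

zumtihi

larigeg ~ rarihig — Doden g corresponds to Anminu h between vowels (before a front vowel).
bumge ~ bumgi, sinyonse ~ hinyonsi — Doden e corresponds to Anminu i word-finally.
Applying these to Doden 'zumtige':
  zumtige → zumtihe   (g→h between vowels (before a front vowel))
  zumtihe → zumtihi   (e→i word-finally)
So the Anminu cognate is 'zumtihi'.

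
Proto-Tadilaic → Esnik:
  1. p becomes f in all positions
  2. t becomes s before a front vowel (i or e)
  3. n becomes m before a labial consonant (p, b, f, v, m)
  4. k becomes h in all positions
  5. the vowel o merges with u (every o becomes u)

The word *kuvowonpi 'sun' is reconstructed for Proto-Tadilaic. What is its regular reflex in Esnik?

huvuwumfi

Esnik: *kuvowonpi > kuvowonfi > kuvowomfi > huvowomfi > huvuwumfi  (by unconditioned shift, nasal place assimilation, unconditioned shift, vowel merger)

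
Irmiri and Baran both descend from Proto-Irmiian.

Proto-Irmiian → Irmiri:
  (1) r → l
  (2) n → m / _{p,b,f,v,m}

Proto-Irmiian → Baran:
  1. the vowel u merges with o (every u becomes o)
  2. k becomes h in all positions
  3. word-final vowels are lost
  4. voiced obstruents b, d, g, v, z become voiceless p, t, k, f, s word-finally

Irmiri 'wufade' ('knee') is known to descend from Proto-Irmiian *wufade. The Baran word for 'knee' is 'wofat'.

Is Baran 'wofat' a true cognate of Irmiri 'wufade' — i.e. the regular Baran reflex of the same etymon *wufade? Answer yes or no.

Derive the expected Baran reflex of *wufade:
Baran: start from *wufade.
  rule 1 (vowel merger): wufade → wofade
  rule 2: no change — wofade
  rule 3 (apocope): wofade → wofad
  rule 4 (final devoicing): wofad → wofat
  ⇒ Baran wofat
Baran 'wofat' matches the regular reflex exactly, so the pair is cognate.

yes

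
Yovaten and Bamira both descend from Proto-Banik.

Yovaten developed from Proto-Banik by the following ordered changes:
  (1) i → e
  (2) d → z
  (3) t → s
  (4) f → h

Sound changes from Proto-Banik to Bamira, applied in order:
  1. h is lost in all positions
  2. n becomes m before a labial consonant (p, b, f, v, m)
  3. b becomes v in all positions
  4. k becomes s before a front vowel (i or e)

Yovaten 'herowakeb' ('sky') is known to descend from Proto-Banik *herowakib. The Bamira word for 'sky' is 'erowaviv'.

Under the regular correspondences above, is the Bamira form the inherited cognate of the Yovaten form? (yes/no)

Derive the expected Bamira reflex of *herowakib:
Bamira: *herowakib
  herowakib → erowakib   [h-loss]
  erowakib (rule 2 does not apply)
  erowakib → erowakiv   [unconditioned shift]
  erowakiv → erowasiv   [palatalisation]
  giving Bamira erowasiv.
The regular Bamira reflex would be 'erowasiv', but the attested form is 'erowaviv'. The correspondence is irregular, so they are not cognates (the Bamira form has a different source).

no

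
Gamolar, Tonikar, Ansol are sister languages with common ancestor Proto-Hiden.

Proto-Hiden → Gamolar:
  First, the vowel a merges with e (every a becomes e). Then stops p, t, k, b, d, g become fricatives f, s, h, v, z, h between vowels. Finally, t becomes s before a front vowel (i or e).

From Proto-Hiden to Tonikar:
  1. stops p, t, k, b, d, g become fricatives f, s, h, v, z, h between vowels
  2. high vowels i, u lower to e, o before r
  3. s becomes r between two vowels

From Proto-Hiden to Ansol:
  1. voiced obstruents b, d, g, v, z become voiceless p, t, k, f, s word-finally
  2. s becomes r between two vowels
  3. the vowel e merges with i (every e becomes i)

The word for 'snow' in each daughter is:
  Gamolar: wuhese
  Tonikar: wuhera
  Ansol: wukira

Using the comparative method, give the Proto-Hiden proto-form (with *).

Position 3: Gamolar has h, Tonikar has h, Ansol has k. Taking the neighbouring segments as reconstructed: Gamolar h could go back to *k or *g or *h; Tonikar h could go back to *k or *g or *h; Ansol k can only go back to *k — the one source consistent with every daughter is *k.
Position 5: Gamolar has s, Tonikar has r, Ansol has r. Taking the neighbouring segments as reconstructed: Gamolar s could go back to *t or *s; Tonikar r could go back to *t or *s or *r; Ansol r could go back to *s or *r — the one source consistent with every daughter is *s.
Position 6: Gamolar has e, Tonikar has a, Ansol has a. Tonikar preserves a here (none of its changes turn any other segment into a), so the proto-segment is *a.
Verify the candidate proto-form against each daughter:
Gamolar: start from *wukesa.
  rule 1 (vowel merger): wukesa → wukese
  rule 2 (intervocalic lenition): wukese → wuhese
  rule 3: no change — wuhese
  ⇒ Gamolar wuhese
Tonikar: *wukesa > wuhesa > wuhera  (by intervocalic lenition, rhotacism)
Ansol: *wukesa > wukera > wukira  (by rhotacism, vowel merger)
Only *wukesa yields all of Gamolar wuhese, Tonikar wuhera, Ansol wukira.

*wukesa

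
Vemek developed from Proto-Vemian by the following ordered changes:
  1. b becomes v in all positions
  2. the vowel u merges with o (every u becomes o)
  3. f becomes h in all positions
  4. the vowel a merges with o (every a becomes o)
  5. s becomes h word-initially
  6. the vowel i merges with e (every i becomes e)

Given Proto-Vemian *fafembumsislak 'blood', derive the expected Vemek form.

Vemek: *fafembumsislak
  fafembumsislak → fafemvumsislak   [unconditioned shift]
  fafemvumsislak → fafemvomsislak   [vowel merger]
  fafemvomsislak → hahemvomsislak   [unconditioned shift]
  hahemvomsislak → hohemvomsislok   [vowel merger]
  hohemvomsislok (rule 5 does not apply)
  hohemvomsislok → hohemvomseslok   [vowel merger]
  giving Vemek hohemvomseslok.

hohemvomseslok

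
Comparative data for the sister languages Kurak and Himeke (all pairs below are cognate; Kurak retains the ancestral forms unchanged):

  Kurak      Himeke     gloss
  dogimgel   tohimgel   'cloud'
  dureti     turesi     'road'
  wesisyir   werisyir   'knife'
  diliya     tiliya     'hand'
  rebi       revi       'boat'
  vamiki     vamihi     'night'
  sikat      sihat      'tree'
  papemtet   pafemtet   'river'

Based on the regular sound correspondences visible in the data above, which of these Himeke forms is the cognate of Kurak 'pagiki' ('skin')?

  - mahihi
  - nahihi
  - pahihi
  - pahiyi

pahihi

dogimgel ~ tohimgel — Kurak g corresponds to Himeke h between vowels (before a front vowel).
vamiki ~ vamihi — Kurak k corresponds to Himeke h between vowels (before a front vowel).
Applying these to Kurak 'pagiki':
  pagiki → pahiki   (g→h between vowels (before a front vowel))
  pahiki → pahihi   (k→h between vowels (before a front vowel))
So the Himeke cognate is 'pahihi'.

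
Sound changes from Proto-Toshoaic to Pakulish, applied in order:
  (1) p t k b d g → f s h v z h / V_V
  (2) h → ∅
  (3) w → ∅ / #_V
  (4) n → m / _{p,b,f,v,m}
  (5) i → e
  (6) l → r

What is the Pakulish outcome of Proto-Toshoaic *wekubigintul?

Pakulish: start from *wekubigintul.
  rule 1 (intervocalic lenition): wekubigintul → wehuvihintul
  rule 2 (h-loss): wehuvihintul → weuviintul
  rule 3 (glide loss): weuviintul → euviintul
  rule 4: no change — euviintul
  rule 5 (vowel merger): euviintul → euveentul
  rule 6 (unconditioned shift): euveentul → euveentur
  ⇒ Pakulish euveentur

euveentur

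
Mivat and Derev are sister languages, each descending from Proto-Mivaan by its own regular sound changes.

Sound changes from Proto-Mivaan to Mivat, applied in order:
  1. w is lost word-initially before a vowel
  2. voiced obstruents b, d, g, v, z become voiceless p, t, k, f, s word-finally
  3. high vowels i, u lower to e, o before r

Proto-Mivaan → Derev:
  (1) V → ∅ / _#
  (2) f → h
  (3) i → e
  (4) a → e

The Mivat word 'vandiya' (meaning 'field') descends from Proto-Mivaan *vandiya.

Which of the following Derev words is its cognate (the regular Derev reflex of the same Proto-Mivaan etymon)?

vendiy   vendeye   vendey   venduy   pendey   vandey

Derev: *vandiya
  vandiya → vandiy   [apocope]
  vandiy (rule 2 does not apply)
  vandiy → vandey   [vowel merger]
  vandey → vendey   [vowel merger]
  giving Derev vendey.
The other candidates each miss or misapply at least one Derev change.

vendey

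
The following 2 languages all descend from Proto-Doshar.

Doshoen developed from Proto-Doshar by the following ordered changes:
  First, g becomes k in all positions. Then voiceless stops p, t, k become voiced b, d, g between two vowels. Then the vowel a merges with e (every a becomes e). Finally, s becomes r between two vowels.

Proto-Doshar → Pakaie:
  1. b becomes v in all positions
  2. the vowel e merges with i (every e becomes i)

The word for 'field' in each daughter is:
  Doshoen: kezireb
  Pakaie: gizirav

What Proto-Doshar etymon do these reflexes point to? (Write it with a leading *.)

*gezirab

Position 2: Doshoen has e, Pakaie has i. Taking the neighbouring segments as reconstructed: Doshoen e could go back to *a or *e; Pakaie i could go back to *e or *i — the one source consistent with every daughter is *e.
Position 1: Doshoen has k, Pakaie has g. Pakaie preserves g here (none of its changes turn any other segment into g), so the proto-segment is *g.
Verify the candidate proto-form against each daughter:
Doshoen: *gezirab
  gezirab → kezirab   [unconditioned shift]
  kezirab (rule 2 does not apply)
  kezirab → kezireb   [vowel merger]
  kezireb (rule 4 does not apply)
  giving Doshoen kezireb.
Pakaie: *gezirab > gezirav > gizirav  (by unconditioned shift, vowel merger)
Only *gezirab yields all of Doshoen kezireb, Pakaie gizirav.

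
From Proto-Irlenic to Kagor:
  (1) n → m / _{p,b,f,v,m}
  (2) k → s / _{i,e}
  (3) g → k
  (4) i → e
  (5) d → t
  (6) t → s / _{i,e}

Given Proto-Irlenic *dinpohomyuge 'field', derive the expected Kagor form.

sempohomyuke

Kagor: start from *dinpohomyuge.
  rule 1 (nasal place assimilation): dinpohomyuge → dimpohomyuge
  rule 2: no change — dimpohomyuge
  rule 3 (unconditioned shift): dimpohomyuge → dimpohomyuke
  rule 4 (vowel merger): dimpohomyuke → dempohomyuke
  rule 5 (unconditioned shift): dempohomyuke → tempohomyuke
  rule 6 (palatalisation): tempohomyuke → sempohomyuke
  ⇒ Kagor sempohomyuke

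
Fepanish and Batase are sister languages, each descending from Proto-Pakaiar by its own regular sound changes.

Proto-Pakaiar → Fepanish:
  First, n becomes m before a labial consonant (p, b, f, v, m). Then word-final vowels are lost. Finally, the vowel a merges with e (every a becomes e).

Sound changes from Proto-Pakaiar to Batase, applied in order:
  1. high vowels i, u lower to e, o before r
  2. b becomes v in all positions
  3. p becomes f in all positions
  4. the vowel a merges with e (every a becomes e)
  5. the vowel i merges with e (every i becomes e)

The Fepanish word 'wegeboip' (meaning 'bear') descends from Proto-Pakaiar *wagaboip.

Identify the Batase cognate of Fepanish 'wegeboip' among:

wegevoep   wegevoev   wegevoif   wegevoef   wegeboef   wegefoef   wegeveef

wegevoef

Batase: *wagaboip > wagavoip > wagavoif > wegevoif > wegevoef  (by unconditioned shift, unconditioned shift, vowel merger, vowel merger)
Among the options, 'wegevoef' alone shows every Batase change applied in order.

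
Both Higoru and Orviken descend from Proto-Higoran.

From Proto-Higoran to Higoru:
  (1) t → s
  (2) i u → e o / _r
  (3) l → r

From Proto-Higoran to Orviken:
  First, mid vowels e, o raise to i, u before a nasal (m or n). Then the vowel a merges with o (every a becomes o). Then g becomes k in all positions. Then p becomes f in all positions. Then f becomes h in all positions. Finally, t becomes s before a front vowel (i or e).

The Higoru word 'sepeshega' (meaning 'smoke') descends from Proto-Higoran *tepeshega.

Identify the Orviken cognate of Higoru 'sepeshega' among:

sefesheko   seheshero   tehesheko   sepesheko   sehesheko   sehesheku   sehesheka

sehesheko

Orviken: *tepeshega > tepeshego > tepesheko > tefesheko > tehesheko > sehesheko  (by vowel merger, unconditioned shift, unconditioned shift, unconditioned shift, palatalisation)
Among the options, 'sehesheko' alone shows every Orviken change applied in order.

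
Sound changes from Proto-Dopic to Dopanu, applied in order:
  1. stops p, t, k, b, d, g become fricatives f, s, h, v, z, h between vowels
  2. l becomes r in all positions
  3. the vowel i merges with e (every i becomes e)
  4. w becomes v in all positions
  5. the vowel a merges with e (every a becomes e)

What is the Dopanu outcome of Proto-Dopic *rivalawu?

Dopanu: start from *rivalawu.
  rule 1: no change — rivalawu
  rule 2 (unconditioned shift): rivalawu → rivarawu
  rule 3 (vowel merger): rivarawu → revarawu
  rule 4 (unconditioned shift): revarawu → revaravu
  rule 5 (vowel merger): revaravu → reverevu
  ⇒ Dopanu reverevu

reverevu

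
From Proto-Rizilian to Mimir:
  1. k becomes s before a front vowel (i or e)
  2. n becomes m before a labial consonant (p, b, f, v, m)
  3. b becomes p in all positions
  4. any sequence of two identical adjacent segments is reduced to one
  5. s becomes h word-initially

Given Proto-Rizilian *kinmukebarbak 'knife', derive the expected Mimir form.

himuseparpak

Mimir: *kinmukebarbak
  kinmukebarbak → sinmusebarbak   [palatalisation]
  sinmusebarbak → simmusebarbak   [nasal place assimilation]
  simmusebarbak → simmuseparpak   [unconditioned shift]
  simmuseparpak → simuseparpak   [degemination]
  simuseparpak → himuseparpak   [debuccalisation]
  giving Mimir himuseparpak.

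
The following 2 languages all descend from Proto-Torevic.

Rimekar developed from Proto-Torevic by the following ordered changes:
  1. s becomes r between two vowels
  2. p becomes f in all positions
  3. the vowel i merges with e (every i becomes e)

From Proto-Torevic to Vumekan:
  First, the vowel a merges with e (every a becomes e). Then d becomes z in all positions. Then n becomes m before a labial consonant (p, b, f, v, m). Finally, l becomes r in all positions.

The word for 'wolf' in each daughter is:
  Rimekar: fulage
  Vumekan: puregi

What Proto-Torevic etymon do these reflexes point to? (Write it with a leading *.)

*pulagi

Position 4: Rimekar has a, Vumekan has e. Rimekar preserves a here (none of its changes turn any other segment into a), so the proto-segment is *a.
Position 3: Rimekar has l, Vumekan has r. Rimekar preserves l here (none of its changes turn any other segment into l), so the proto-segment is *l.
Verify the candidate proto-form against each daughter:
Rimekar: start from *pulagi.
  rule 1: no change — pulagi
  rule 2 (unconditioned shift): pulagi → fulagi
  rule 3 (vowel merger): fulagi → fulage
  ⇒ Rimekar fulage
Vumekan: *pulagi
  pulagi → pulegi   [vowel merger]
  pulegi (rule 2 does not apply)
  pulegi (rule 3 does not apply)
  pulegi → puregi   [unconditioned shift]
  giving Vumekan puregi.
No other proto-form is consistent with every reflex, so the reconstruction is *pulagi.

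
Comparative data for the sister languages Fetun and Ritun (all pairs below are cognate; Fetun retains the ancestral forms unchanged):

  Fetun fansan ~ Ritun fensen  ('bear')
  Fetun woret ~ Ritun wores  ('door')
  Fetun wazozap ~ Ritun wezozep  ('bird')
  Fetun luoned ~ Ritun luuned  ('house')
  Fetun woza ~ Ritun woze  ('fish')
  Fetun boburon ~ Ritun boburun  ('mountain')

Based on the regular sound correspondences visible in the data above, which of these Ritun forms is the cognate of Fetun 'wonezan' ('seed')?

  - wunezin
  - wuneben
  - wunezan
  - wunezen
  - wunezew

boburon ~ boburun — Fetun o corresponds to Ritun u after a consonant, before a nasal.
fansan ~ fensen — Fetun a corresponds to Ritun e after a consonant, before a nasal.
Applying these to Fetun 'wonezan':
  wonezan → wunezan   (o→u after a consonant, before a nasal)
  wunezan → wunezen   (a→e after a consonant, before a nasal)
So the Ritun cognate is 'wunezen'.

wunezen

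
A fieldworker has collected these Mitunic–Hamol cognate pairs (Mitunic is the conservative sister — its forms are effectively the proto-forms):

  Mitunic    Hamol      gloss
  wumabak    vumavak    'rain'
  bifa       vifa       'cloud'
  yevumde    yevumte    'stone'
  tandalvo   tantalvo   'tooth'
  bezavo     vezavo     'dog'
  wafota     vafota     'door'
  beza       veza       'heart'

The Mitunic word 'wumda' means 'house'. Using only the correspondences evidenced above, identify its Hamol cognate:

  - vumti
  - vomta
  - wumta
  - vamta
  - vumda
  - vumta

vumta

wumabak ~ vumavak — Mitunic w corresponds to Hamol v word-initially before a back vowel.
tandalvo ~ tantalvo — Mitunic d corresponds to Hamol t after a consonant, before a back vowel.
Applying these to Mitunic 'wumda':
  wumda → vumda   (w→v word-initially before a back vowel)
  vumda → vumta   (d→t after a consonant, before a back vowel)
So the Hamol cognate is 'vumta'.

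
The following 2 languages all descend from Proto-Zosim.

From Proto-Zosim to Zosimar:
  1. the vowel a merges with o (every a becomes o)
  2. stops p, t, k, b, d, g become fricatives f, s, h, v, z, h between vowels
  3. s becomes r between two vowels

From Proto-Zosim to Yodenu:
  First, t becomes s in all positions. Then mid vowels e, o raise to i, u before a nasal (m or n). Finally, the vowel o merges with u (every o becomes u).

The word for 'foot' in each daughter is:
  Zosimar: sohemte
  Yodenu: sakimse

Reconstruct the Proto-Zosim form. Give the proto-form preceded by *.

Position 4: Zosimar has e, Yodenu has i. Zosimar preserves e here (none of its changes turn any other segment into e), so the proto-segment is *e.
Position 2: Zosimar has o, Yodenu has a. Yodenu preserves a here (none of its changes turn any other segment into a), so the proto-segment is *a.
This points to *sakemte. Verify forward in each daughter:
Zosimar: *sakemte
  sakemte → sokemte   [vowel merger]
  sokemte → sohemte   [intervocalic lenition]
  sohemte (rule 3 does not apply)
  giving Zosimar sohemte.
Yodenu: start from *sakemte.
  rule 1 (unconditioned shift): sakemte → sakemse
  rule 2 (pre-nasal raising): sakemse → sakimse
  rule 3: no change — sakimse
  ⇒ Yodenu sakimse
*sakemte is the unique common source.

*sakemte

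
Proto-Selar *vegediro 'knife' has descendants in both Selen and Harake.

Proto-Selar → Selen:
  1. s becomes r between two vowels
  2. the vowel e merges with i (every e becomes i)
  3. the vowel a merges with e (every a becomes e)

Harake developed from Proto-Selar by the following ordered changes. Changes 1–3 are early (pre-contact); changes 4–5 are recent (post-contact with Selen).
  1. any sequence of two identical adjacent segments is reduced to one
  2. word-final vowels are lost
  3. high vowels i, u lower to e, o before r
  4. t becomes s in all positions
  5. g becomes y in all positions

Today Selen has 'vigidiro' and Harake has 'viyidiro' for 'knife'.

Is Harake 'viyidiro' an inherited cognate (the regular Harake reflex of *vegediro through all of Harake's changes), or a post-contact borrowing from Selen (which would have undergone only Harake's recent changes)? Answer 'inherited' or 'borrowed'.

If inherited, *vegediro would pass through all of Harake's changes:
Harake: start from *vegediro.
  rule 1: no change — vegediro
  rule 2 (apocope): vegediro → vegedir
  rule 3 (pre-rhotic lowering): vegedir → vegeder
  rule 4: no change — vegeder
  rule 5 (unconditioned shift): vegeder → veyeder
  ⇒ Harake veyeder
If borrowed from Selen 'vigidiro' after the early changes, it would undergo only the recent ones:
  rule 4 (unconditioned shift): no change (vigidiro)
  rule 5 (unconditioned shift): vigidiro → viyidiro
  ⇒ as a loan: viyidiro
Harake 'viyidiro' matches the loan outcome 'viyidiro', not the inherited 'veyeder' — it skipped the early Harake changes, so it was borrowed from Selen.

borrowed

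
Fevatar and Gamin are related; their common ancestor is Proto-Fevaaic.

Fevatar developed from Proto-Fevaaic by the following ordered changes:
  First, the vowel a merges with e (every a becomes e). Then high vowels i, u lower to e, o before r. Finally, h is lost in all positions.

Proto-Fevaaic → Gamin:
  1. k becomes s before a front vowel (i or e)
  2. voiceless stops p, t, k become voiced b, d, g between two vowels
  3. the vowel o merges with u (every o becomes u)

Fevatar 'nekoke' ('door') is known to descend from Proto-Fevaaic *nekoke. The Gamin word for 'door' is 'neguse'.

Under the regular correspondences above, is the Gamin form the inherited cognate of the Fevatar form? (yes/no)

Derive the expected Gamin reflex of *nekoke:
Gamin: start from *nekoke.
  rule 1 (palatalisation): nekoke → nekose
  rule 2 (intervocalic voicing): nekose → negose
  rule 3 (vowel merger): negose → neguse
  ⇒ Gamin neguse
Gamin 'neguse' matches the regular reflex exactly, so the pair is cognate.

yes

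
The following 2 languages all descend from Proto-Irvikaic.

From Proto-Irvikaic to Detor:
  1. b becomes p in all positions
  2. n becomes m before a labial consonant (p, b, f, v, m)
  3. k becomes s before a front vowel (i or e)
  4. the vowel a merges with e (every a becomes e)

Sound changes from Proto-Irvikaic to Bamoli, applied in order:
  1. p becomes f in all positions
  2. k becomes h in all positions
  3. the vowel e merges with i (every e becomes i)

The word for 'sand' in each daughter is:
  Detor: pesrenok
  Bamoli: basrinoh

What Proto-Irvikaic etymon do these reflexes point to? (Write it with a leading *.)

*basrenok

Position 8: Detor has k, Bamoli has h. Detor preserves k here (none of its changes turn any other segment into k), so the proto-segment is *k.
Position 5: Detor has e, Bamoli has i. Taking the neighbouring segments as reconstructed: Detor e could go back to *a or *e; Bamoli i could go back to *e or *i — the one source consistent with every daughter is *e.
This points to *basrenok. Verify forward in each daughter:
Detor: *basrenok
  basrenok → pasrenok   [unconditioned shift]
  pasrenok (rule 2 does not apply)
  pasrenok (rule 3 does not apply)
  pasrenok → pesrenok   [vowel merger]
  giving Detor pesrenok.
Bamoli: *basrenok > basrenoh > basrinoh  (by unconditioned shift, vowel merger)
No other proto-form is consistent with every reflex, so the reconstruction is *basrenok.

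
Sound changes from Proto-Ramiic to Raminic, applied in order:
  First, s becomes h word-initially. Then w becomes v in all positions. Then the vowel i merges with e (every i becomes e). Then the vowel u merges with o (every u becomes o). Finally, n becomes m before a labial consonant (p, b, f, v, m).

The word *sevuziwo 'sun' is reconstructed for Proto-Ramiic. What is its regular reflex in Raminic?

hevozevo

Raminic: *sevuziwo > hevuziwo > hevuzivo > hevuzevo > hevozevo  (by debuccalisation, unconditioned shift, vowel merger, vowel merger)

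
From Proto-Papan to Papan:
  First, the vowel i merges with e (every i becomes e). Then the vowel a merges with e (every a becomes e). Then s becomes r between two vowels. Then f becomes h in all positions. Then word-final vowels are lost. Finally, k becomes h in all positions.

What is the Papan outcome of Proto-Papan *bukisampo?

buheremp

Papan: *bukisampo
  bukisampo → bukesampo   [vowel merger]
  bukesampo → bukesempo   [vowel merger]
  bukesempo → bukerempo   [rhotacism]
  bukerempo (rule 4 does not apply)
  bukerempo → bukeremp   [apocope]
  bukeremp → buheremp   [unconditioned shift]
  giving Papan buheremp.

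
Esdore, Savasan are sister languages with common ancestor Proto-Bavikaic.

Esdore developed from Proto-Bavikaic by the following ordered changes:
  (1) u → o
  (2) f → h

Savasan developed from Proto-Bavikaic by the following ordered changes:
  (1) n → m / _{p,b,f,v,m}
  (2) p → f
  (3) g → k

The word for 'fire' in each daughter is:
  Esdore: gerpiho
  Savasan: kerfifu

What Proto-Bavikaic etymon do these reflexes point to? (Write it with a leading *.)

Position 7: Esdore has o, Savasan has u. Savasan preserves u here (none of its changes turn any other segment into u), so the proto-segment is *u.
Position 4: Esdore has p, Savasan has f. Esdore preserves p here (none of its changes turn any other segment into p), so the proto-segment is *p.
Verify the candidate proto-form against each daughter:
Esdore: start from *gerpifu.
  rule 1 (vowel merger): gerpifu → gerpifo
  rule 2 (unconditioned shift): gerpifo → gerpiho
  ⇒ Esdore gerpiho
Savasan: *gerpifu
  gerpifu (rule 1 does not apply)
  gerpifu → gerfifu   [unconditioned shift]
  gerfifu → kerfifu   [unconditioned shift]
  giving Savasan kerfifu.
Only *gerpifu yields all of Esdore gerpiho, Savasan kerfifu.

*gerpifu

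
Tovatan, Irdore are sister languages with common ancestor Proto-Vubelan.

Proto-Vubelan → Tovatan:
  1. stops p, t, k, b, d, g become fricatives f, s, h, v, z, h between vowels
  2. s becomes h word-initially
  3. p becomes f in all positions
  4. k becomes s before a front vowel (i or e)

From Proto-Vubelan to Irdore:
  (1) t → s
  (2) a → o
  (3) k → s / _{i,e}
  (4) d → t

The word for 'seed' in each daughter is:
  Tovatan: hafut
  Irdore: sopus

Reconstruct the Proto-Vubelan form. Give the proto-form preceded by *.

Position 3: Tovatan has f, Irdore has p. Irdore preserves p here (none of its changes turn any other segment into p), so the proto-segment is *p.
Position 1: Tovatan has h, Irdore has s. Taking the neighbouring segments as reconstructed: Tovatan h could go back to *s or *h; Irdore s could go back to *t or *s — the one source consistent with every daughter is *s.
Position 5: Tovatan has t, Irdore has s. Tovatan preserves t here (none of its changes turn any other segment into t), so the proto-segment is *t.
Continuing position by position gives *saput; check it forward:
Tovatan: *saput
  saput → safut   [intervocalic lenition]
  safut → hafut   [debuccalisation]
  hafut (rule 3 does not apply)
  hafut (rule 4 does not apply)
  giving Tovatan hafut.
Irdore: *saput > sapus > sopus  (by unconditioned shift, vowel merger)
*saput is the unique common source.

*saput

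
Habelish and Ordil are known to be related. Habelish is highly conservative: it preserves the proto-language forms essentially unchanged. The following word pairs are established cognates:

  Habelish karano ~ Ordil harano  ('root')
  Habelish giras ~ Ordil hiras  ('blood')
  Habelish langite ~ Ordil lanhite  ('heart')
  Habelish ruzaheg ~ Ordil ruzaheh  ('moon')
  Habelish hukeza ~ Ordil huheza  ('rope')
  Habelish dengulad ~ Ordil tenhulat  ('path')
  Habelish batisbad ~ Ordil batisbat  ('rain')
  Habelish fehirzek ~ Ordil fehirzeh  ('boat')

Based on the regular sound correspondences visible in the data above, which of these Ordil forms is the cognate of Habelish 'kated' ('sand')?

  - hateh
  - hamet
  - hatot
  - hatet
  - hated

hatet

karano ~ harano — Habelish k corresponds to Ordil h word-initially before a back vowel.
dengulad ~ tenhulat, batisbad ~ batisbat — Habelish d corresponds to Ordil t word-finally.
Applying these to Habelish 'kated':
  kated → hated   (k→h word-initially before a back vowel)
  hated → hatet   (d→t word-finally)
So the Ordil cognate is 'hatet'.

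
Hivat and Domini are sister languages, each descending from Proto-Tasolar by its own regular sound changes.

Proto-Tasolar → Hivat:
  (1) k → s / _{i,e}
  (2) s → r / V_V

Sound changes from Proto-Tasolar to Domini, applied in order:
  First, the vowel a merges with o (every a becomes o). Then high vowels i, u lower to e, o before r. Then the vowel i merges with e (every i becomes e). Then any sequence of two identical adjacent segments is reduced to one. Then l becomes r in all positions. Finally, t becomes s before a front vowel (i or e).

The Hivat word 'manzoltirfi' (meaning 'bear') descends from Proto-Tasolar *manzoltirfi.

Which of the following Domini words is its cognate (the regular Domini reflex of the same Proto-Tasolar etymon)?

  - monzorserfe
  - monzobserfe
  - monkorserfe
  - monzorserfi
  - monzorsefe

monzorserfe

Domini: *manzoltirfi
  manzoltirfi → monzoltirfi   [vowel merger]
  monzoltirfi → monzolterfi   [pre-rhotic lowering]
  monzolterfi → monzolterfe   [vowel merger]
  monzolterfe (rule 4 does not apply)
  monzolterfe → monzorterfe   [unconditioned shift]
  monzorterfe → monzorserfe   [palatalisation]
  giving Domini monzorserfe.
Among the options, 'monzorserfe' alone shows every Domini change applied in order.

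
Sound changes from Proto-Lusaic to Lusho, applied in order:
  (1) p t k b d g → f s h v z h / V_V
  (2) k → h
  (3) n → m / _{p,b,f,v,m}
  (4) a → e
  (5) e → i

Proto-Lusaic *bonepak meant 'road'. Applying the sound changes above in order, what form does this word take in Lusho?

Lusho: *bonepak > bonefak > bonefah > bonefeh > bonifih  (by intervocalic lenition, unconditioned shift, vowel merger, vowel merger)

bonifih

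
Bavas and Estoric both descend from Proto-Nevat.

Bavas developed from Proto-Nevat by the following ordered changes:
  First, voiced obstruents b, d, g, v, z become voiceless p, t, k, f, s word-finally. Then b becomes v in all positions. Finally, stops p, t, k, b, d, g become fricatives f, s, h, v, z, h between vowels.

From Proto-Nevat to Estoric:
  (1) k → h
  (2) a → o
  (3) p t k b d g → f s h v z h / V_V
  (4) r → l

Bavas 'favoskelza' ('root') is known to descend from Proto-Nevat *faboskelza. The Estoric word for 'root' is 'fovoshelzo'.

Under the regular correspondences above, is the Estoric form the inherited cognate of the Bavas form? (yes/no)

Derive the expected Estoric reflex of *faboskelza:
Estoric: start from *faboskelza.
  rule 1 (unconditioned shift): faboskelza → faboshelza
  rule 2 (vowel merger): faboshelza → foboshelzo
  rule 3 (intervocalic lenition): foboshelzo → fovoshelzo
  rule 4: no change — fovoshelzo
  ⇒ Estoric fovoshelzo
Estoric 'fovoshelzo' matches the regular reflex exactly, so the pair is cognate.

yes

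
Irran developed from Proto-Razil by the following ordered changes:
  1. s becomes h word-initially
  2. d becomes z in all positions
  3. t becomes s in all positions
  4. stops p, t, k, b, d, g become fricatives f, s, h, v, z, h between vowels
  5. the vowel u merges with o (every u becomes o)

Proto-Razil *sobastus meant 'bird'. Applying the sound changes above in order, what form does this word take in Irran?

hovassos

Irran: *sobastus
  sobastus → hobastus   [debuccalisation]
  hobastus (rule 2 does not apply)
  hobastus → hobassus   [unconditioned shift]
  hobassus → hovassus   [intervocalic lenition]
  hovassus → hovassos   [vowel merger]
  giving Irran hovassos.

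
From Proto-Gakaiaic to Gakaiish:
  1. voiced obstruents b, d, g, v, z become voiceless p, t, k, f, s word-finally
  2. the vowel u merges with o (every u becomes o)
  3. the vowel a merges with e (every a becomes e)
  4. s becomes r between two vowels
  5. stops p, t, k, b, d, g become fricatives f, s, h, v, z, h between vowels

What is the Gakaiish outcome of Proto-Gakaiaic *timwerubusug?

timwerovorok

Gakaiish: *timwerubusug > timwerubusuk > timwerobosok > timweroborok > timwerovorok  (by final devoicing, vowel merger, rhotacism, intervocalic lenition)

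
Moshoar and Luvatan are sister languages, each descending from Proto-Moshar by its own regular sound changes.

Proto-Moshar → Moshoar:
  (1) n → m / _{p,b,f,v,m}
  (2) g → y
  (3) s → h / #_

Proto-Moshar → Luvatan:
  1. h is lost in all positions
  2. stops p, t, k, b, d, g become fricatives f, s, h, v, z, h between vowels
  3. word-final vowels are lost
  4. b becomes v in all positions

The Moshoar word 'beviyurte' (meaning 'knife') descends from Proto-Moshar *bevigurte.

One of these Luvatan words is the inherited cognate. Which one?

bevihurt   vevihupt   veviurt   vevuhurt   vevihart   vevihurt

vevihurt

Luvatan: *bevigurte > bevihurte > bevihurt > vevihurt  (by intervocalic lenition, apocope, unconditioned shift)
Among the options, 'vevihurt' alone shows every Luvatan change applied in order.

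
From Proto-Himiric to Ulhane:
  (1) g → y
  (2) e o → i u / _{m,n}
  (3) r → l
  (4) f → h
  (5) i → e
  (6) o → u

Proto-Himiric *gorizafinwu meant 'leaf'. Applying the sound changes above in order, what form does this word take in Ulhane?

Ulhane: *gorizafinwu
  gorizafinwu → yorizafinwu   [unconditioned shift]
  yorizafinwu (rule 2 does not apply)
  yorizafinwu → yolizafinwu   [unconditioned shift]
  yolizafinwu → yolizahinwu   [unconditioned shift]
  yolizahinwu → yolezahenwu   [vowel merger]
  yolezahenwu → yulezahenwu   [vowel merger]
  giving Ulhane yulezahenwu.

yulezahenwu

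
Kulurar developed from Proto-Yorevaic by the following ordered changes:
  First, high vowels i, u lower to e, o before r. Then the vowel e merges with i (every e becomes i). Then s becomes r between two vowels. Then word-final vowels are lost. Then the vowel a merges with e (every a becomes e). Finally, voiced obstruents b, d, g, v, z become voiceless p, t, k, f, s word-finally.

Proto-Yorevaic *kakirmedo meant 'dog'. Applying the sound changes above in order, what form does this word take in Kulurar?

Kulurar: *kakirmedo > kakermedo > kakirmido > kakirmid > kekirmid > kekirmit  (by pre-rhotic lowering, vowel merger, apocope, vowel merger, final devoicing)

kekirmit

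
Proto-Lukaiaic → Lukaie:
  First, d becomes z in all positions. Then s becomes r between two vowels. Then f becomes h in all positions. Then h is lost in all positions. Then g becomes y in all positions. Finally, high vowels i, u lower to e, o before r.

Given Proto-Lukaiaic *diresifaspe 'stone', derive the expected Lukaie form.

zereriaspe

Lukaie: *diresifaspe > ziresifaspe > zirerifaspe > zirerihaspe > zireriaspe > zereriaspe  (by unconditioned shift, rhotacism, unconditioned shift, h-loss, pre-rhotic lowering)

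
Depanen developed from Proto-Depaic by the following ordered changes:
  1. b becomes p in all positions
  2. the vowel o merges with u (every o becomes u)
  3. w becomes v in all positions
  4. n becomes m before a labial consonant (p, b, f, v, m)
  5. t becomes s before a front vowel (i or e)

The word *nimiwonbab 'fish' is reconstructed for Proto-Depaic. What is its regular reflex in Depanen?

nimivumpap

Depanen: start from *nimiwonbab.
  rule 1 (unconditioned shift): nimiwonbab → nimiwonpap
  rule 2 (vowel merger): nimiwonpap → nimiwunpap
  rule 3 (unconditioned shift): nimiwunpap → nimivunpap
  rule 4 (nasal place assimilation): nimivunpap → nimivumpap
  rule 5: no change — nimivumpap
  ⇒ Depanen nimivumpap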